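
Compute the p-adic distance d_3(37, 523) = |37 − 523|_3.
d_3(37, 523) = 1/243

Step 1 — x − y = 37 − 523 = -486. Step 2 — v_3(-486) = 5 (factor: -486 = −(3^5 · 2); the sign does not affect v_p). Step 3 — |x − y|_3 = 3^{-5} = 1/243.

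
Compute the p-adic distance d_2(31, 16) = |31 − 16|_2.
d_2(31, 16) = 1

Step 1 — x − y = 31 − 16 = 15. Step 2 — v_2(15) = 0 (factor: 15 = (2^0 · 15); the sign does not affect v_p). Step 3 — |x − y|_2 = 2^{0} = 1.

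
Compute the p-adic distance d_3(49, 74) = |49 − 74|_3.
d_3(49, 74) = 1

Step 1 — x − y = 49 − 74 = -25. Step 2 — v_3(-25) = 0 (factor: -25 = −(3^0 · 25); the sign does not affect v_p). Step 3 — |x − y|_3 = 3^{0} = 1.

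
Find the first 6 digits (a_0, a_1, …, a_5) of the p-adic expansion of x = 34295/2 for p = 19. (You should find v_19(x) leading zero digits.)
(a_0, …, a_5) = (0, 0, 0, 12, 9, 9)

v_19(34295/2) = 3, so a_0 = ... = a_2 = 0. Factor out: x = 19^3 · u with u = 5/2 a unit in ℤ_19. Expand u iteratively via a_{v+i} = u_i mod 19, u_{i+1} = (u_i − a_{v+i})/19:
  u_0 = 5/2;  a_3 = 12;  u_1 = (u_0 − 12)/19 = -1/2
  u_1 = -1/2;  a_4 = 9;  u_2 = (u_1 − 9)/19 = -1/2
  u_2 = -1/2;  a_5 = 9;  u_3 = (u_2 − 9)/19 = -1/2
Digits: (0, 0, 0, 12, 9, 9).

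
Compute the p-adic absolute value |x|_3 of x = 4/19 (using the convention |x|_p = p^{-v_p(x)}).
|4/19|_3 = 1

Step 1 — compute v_3(x) by factoring powers of 3 out of the numerator and denominator: v_3(4/19) = 0. Step 2 — apply |x|_p = p^{-v_p(x)} = 3^{0} = 1.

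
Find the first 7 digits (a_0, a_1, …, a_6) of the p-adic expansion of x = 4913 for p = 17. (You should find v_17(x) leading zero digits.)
(a_0, …, a_6) = (0, 0, 0, 1, 0, 0, 0)

v_17(4913) = 3, so a_0 = ... = a_2 = 0. Factor out: x = 17^3 · u with u = 1 a unit in ℤ_17. Expand u iteratively via a_{v+i} = u_i mod 17, u_{i+1} = (u_i − a_{v+i})/17:
  u_0 = 1;  a_3 = 1;  u_1 = (u_0 − 1)/17 = 0
  u_1 = 0;  a_4 = 0;  u_2 = (u_1 − 0)/17 = 0
  u_2 = 0;  a_5 = 0;  u_3 = (u_2 − 0)/17 = 0
  u_3 = 0;  a_6 = 0;  u_4 = (u_3 − 0)/17 = 0
Digits: (0, 0, 0, 1, 0, 0, 0).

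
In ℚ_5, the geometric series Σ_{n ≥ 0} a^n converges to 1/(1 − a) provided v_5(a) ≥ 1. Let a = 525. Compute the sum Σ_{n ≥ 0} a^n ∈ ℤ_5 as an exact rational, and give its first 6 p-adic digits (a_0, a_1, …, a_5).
Σ a^n = 1/(1 − a) = -1/524;  first 6 digits = (1, 0, 1, 4, 1, 3)

v_5(a) = 2 ≥ 1, so the series converges in ℤ_5 to 1/(1 − a) = 1/(1 − 525) = -1/524. Expand this rational in ℤ_5: compute digits iteratively via d_i = x_i mod 5, x_{i+1} = (x_i − d_i)/5. The first 6 digits are (1, 0, 1, 4, 1, 3).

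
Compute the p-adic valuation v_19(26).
v_19(26) = 0

v_19(n) is the largest exponent k such that 19^k divides n. Factor out: 26 = 19^0 · 26. (Sign doesn't affect v_p.) So v_19(26) = 0.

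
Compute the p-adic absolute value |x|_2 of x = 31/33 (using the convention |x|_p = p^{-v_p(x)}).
|31/33|_2 = 1

Step 1 — compute v_2(x) by factoring powers of 2 out of the numerator and denominator: v_2(31/33) = 0. Step 2 — apply |x|_p = p^{-v_p(x)} = 2^{0} = 1.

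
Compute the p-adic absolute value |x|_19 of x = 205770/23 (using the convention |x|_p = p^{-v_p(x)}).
|205770/23|_19 = 1/6859

Step 1 — compute v_19(x) by factoring powers of 19 out of the numerator and denominator: v_19(205770/23) = 3. Step 2 — apply |x|_p = p^{-v_p(x)} = 19^{-3} = 1/6859.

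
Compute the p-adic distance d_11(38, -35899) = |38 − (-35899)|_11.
d_11(38, -35899) = 1/1331

Step 1 — x − y = 38 − (-35899) = 35937. Step 2 — v_11(35937) = 3 (factor: 35937 = (11^3 · 27); the sign does not affect v_p). Step 3 — |x − y|_11 = 11^{-3} = 1/1331.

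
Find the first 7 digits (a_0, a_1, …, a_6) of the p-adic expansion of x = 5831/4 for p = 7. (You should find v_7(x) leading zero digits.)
(a_0, …, a_6) = (0, 0, 0, 6, 5, 1, 5)

v_7(5831/4) = 3, so a_0 = ... = a_2 = 0. Factor out: x = 7^3 · u with u = 17/4 a unit in ℤ_7. Expand u iteratively via a_{v+i} = u_i mod 7, u_{i+1} = (u_i − a_{v+i})/7:
  u_0 = 17/4;  a_3 = 6;  u_1 = (u_0 − 6)/7 = -1/4
  u_1 = -1/4;  a_4 = 5;  u_2 = (u_1 − 5)/7 = -3/4
  u_2 = -3/4;  a_5 = 1;  u_3 = (u_2 − 1)/7 = -1/4
  u_3 = -1/4;  a_6 = 5;  u_4 = (u_3 − 5)/7 = -3/4
Digits: (0, 0, 0, 6, 5, 1, 5).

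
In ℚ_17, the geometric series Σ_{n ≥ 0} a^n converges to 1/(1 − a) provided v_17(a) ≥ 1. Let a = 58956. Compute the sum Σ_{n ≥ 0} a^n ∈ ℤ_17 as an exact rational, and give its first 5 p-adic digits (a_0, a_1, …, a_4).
Σ a^n = 1/(1 − a) = -1/58955;  first 5 digits = (1, 0, 0, 12, 0)

v_17(a) = 3 ≥ 1, so the series converges in ℤ_17 to 1/(1 − a) = 1/(1 − 58956) = -1/58955. Expand this rational in ℤ_17: compute digits iteratively via d_i = x_i mod 17, x_{i+1} = (x_i − d_i)/17. The first 5 digits are (1, 0, 0, 12, 0).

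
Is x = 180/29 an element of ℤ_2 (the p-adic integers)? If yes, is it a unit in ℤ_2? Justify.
x ∈ ℤ_2 but not a unit; v_2(x) = 2 > 0

ℤ_2 = {x ∈ ℚ_2 : v_2(x) ≥ 0} and ℤ_2^× = {x ∈ ℤ_2 : v_2(x) = 0}. Here v_2(180/29) = v_2(num) − v_2(den) = 2; compare against these criteria.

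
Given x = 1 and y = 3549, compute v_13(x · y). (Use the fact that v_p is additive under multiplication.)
v_13(3549) = 2

v_p(x) = 0 (factor: 1 = 13^0 · 1); v_p(y) = 2 (factor: 3549 = 13^2 · 21). Additivity: v_p(xy) = v_p(x) + v_p(y) = 0 + 2 = 2. (Direct check: xy = 3549 = 13^2 · (21).)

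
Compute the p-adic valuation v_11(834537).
v_11(834537) = 4

v_11(n) is the largest exponent k such that 11^k divides n. Factor out: 834537 = 11^4 · 57. (Sign doesn't affect v_p.) So v_11(834537) = 4.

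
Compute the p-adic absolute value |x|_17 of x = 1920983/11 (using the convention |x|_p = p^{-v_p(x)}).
|1920983/11|_17 = 1/83521

Step 1 — compute v_17(x) by factoring powers of 17 out of the numerator and denominator: v_17(1920983/11) = 4. Step 2 — apply |x|_p = p^{-v_p(x)} = 17^{-4} = 1/83521.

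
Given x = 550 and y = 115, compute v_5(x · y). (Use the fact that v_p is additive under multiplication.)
v_5(63250) = 3

v_p(x) = 2 (factor: 550 = 5^2 · 22); v_p(y) = 1 (factor: 115 = 5^1 · 23). Additivity: v_p(xy) = v_p(x) + v_p(y) = 2 + 1 = 3. (Direct check: xy = 63250 = 5^3 · (506).)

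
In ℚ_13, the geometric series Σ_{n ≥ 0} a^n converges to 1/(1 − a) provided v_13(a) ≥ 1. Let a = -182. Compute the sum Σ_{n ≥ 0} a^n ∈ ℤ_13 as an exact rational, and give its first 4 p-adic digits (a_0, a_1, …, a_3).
Σ a^n = 1/(1 − a) = 1/183;  first 4 digits = (1, 12, 12, 0)

v_13(a) = 1 ≥ 1, so the series converges in ℤ_13 to 1/(1 − a) = 1/(1 − (-182)) = 1/183. Expand this rational in ℤ_13: compute digits iteratively via d_i = x_i mod 13, x_{i+1} = (x_i − d_i)/13. The first 4 digits are (1, 12, 12, 0).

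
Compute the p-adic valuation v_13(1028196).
v_13(1028196) = 4

v_13(n) is the largest exponent k such that 13^k divides n. Factor out: 1028196 = 13^4 · 36. (Sign doesn't affect v_p.) So v_13(1028196) = 4.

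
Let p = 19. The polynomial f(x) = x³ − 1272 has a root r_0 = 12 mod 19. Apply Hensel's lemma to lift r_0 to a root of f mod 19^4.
r_3 = 31799 (mod 130321)

Hensel: r_{i+1} = r_i − f(r_i)/f′(r_i) mod 19^{i+2}, where f′(x) = 3x². Iterate:
  r_0 = 12 (mod 19)
  r_1 = 31 (mod 361)
  r_2 = 4363 (mod 6859)
  r_3 = 31799 (mod 130321)
Final: r = 31799 with f(r) ≡ 0 mod 19^4.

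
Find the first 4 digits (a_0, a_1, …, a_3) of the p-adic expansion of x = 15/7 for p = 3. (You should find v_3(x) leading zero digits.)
(a_0, …, a_3) = (0, 2, 0, 2)

v_3(15/7) = 1, so a_0 = ... = a_0 = 0. Factor out: x = 3^1 · u with u = 5/7 a unit in ℤ_3. Expand u iteratively via a_{v+i} = u_i mod 3, u_{i+1} = (u_i − a_{v+i})/3:
  u_0 = 5/7;  a_1 = 2;  u_1 = (u_0 − 2)/3 = -3/7
  u_1 = -3/7;  a_2 = 0;  u_2 = (u_1 − 0)/3 = -1/7
  u_2 = -1/7;  a_3 = 2;  u_3 = (u_2 − 2)/3 = -5/7
Digits: (0, 2, 0, 2).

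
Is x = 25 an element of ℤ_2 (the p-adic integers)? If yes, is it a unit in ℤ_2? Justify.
x ∈ ℤ_2^× (unit); v_2(x) = 0

ℤ_2 = {x ∈ ℚ_2 : v_2(x) ≥ 0} and ℤ_2^× = {x ∈ ℤ_2 : v_2(x) = 0}. Here v_2(25) = v_2(num) − v_2(den) = 0; compare against these criteria.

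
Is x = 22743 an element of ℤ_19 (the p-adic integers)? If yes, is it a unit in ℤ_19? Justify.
x ∈ ℤ_19 but not a unit; v_19(x) = 2 > 0

ℤ_19 = {x ∈ ℚ_19 : v_19(x) ≥ 0} and ℤ_19^× = {x ∈ ℤ_19 : v_19(x) = 0}. Here v_19(22743) = v_19(num) − v_19(den) = 2; compare against these criteria.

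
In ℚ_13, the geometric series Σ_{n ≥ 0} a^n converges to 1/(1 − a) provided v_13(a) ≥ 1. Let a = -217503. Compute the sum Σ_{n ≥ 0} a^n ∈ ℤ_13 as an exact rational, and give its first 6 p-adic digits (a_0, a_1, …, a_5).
Σ a^n = 1/(1 − a) = 1/217504;  first 6 digits = (1, 0, 0, 5, 5, 12)

v_13(a) = 3 ≥ 1, so the series converges in ℤ_13 to 1/(1 − a) = 1/(1 − (-217503)) = 1/217504. Expand this rational in ℤ_13: compute digits iteratively via d_i = x_i mod 13, x_{i+1} = (x_i − d_i)/13. The first 6 digits are (1, 0, 0, 5, 5, 12).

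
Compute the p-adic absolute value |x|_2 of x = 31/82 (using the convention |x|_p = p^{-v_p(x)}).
|31/82|_2 = 2

Step 1 — compute v_2(x) by factoring powers of 2 out of the numerator and denominator: v_2(31/82) = -1. Step 2 — apply |x|_p = p^{-v_p(x)} = 2^{1} = 2.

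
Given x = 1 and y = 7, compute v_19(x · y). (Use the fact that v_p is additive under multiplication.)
v_19(7) = 0

v_p(x) = 0 (factor: 1 = 19^0 · 1); v_p(y) = 0 (factor: 7 = 19^0 · 7). Additivity: v_p(xy) = v_p(x) + v_p(y) = 0 + 0 = 0. (Direct check: xy = 7 = 19^0 · (7).)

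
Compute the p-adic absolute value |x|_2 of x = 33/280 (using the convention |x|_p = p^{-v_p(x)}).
|33/280|_2 = 8

Step 1 — compute v_2(x) by factoring powers of 2 out of the numerator and denominator: v_2(33/280) = -3. Step 2 — apply |x|_p = p^{-v_p(x)} = 2^{3} = 8.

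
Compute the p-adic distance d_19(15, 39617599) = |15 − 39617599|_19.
d_19(15, 39617599) = 1/2476099

Step 1 — x − y = 15 − 39617599 = -39617584. Step 2 — v_19(-39617584) = 5 (factor: -39617584 = −(19^5 · 16); the sign does not affect v_p). Step 3 — |x − y|_19 = 19^{-5} = 1/2476099.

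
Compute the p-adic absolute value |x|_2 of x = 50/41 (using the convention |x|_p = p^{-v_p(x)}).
|50/41|_2 = 1/2

Step 1 — compute v_2(x) by factoring powers of 2 out of the numerator and denominator: v_2(50/41) = 1. Step 2 — apply |x|_p = p^{-v_p(x)} = 2^{-1} = 1/2.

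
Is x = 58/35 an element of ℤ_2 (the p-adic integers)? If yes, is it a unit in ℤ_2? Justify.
x ∈ ℤ_2 but not a unit; v_2(x) = 1 > 0

ℤ_2 = {x ∈ ℚ_2 : v_2(x) ≥ 0} and ℤ_2^× = {x ∈ ℤ_2 : v_2(x) = 0}. Here v_2(58/35) = v_2(num) − v_2(den) = 1; compare against these criteria.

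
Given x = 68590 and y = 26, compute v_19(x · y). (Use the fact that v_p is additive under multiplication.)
v_19(1783340) = 3

v_p(x) = 3 (factor: 68590 = 19^3 · 10); v_p(y) = 0 (factor: 26 = 19^0 · 26). Additivity: v_p(xy) = v_p(x) + v_p(y) = 3 + 0 = 3. (Direct check: xy = 1783340 = 19^3 · (260).)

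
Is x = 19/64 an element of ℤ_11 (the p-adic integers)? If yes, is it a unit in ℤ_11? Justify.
x ∈ ℤ_11^× (unit); v_11(x) = 0

ℤ_11 = {x ∈ ℚ_11 : v_11(x) ≥ 0} and ℤ_11^× = {x ∈ ℤ_11 : v_11(x) = 0}. Here v_11(19/64) = v_11(num) − v_11(den) = 0; compare against these criteria.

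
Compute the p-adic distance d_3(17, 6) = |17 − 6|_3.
d_3(17, 6) = 1

Step 1 — x − y = 17 − 6 = 11. Step 2 — v_3(11) = 0 (factor: 11 = (3^0 · 11); the sign does not affect v_p). Step 3 — |x − y|_3 = 3^{0} = 1.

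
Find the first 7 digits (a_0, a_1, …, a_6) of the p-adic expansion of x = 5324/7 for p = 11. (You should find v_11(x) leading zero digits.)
(a_0, …, a_6) = (0, 0, 0, 10, 7, 4, 9)

v_11(5324/7) = 3, so a_0 = ... = a_2 = 0. Factor out: x = 11^3 · u with u = 4/7 a unit in ℤ_11. Expand u iteratively via a_{v+i} = u_i mod 11, u_{i+1} = (u_i − a_{v+i})/11:
  u_0 = 4/7;  a_3 = 10;  u_1 = (u_0 − 10)/11 = -6/7
  u_1 = -6/7;  a_4 = 7;  u_2 = (u_1 − 7)/11 = -5/7
  u_2 = -5/7;  a_5 = 4;  u_3 = (u_2 − 4)/11 = -3/7
  u_3 = -3/7;  a_6 = 9;  u_4 = (u_3 − 9)/11 = -6/7
Digits: (0, 0, 0, 10, 7, 4, 9).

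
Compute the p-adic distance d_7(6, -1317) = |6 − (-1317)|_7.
d_7(6, -1317) = 1/49

Step 1 — x − y = 6 − (-1317) = 1323. Step 2 — v_7(1323) = 2 (factor: 1323 = (7^2 · 27); the sign does not affect v_p). Step 3 — |x − y|_7 = 7^{-2} = 1/49.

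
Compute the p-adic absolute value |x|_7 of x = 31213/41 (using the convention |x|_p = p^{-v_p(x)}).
|31213/41|_7 = 1/2401

Step 1 — compute v_7(x) by factoring powers of 7 out of the numerator and denominator: v_7(31213/41) = 4. Step 2 — apply |x|_p = p^{-v_p(x)} = 7^{-4} = 1/2401.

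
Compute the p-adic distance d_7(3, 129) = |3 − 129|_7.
d_7(3, 129) = 1/7

Step 1 — x − y = 3 − 129 = -126. Step 2 — v_7(-126) = 1 (factor: -126 = −(7^1 · 18); the sign does not affect v_p). Step 3 — |x − y|_7 = 7^{-1} = 1/7.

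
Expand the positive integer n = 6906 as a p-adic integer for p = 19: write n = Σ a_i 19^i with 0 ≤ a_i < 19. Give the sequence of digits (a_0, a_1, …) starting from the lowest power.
(a_0, a_1, …) = (9, 2, 0, 1)

Repeated division by 19 gives the digits low-to-high: 6906 = 9 + 2·19^1 + 1·19^3. Digit sequence: (9, 2, 0, 1).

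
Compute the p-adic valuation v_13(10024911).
v_13(10024911) = 5

v_13(n) is the largest exponent k such that 13^k divides n. Factor out: 10024911 = 13^5 · 27. (Sign doesn't affect v_p.) So v_13(10024911) = 5.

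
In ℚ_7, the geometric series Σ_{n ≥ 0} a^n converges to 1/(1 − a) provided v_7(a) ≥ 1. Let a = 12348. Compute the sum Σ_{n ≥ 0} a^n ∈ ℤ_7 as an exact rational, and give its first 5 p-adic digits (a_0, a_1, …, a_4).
Σ a^n = 1/(1 − a) = -1/12347;  first 5 digits = (1, 0, 0, 1, 5)

v_7(a) = 3 ≥ 1, so the series converges in ℤ_7 to 1/(1 − a) = 1/(1 − 12348) = -1/12347. Expand this rational in ℤ_7: compute digits iteratively via d_i = x_i mod 7, x_{i+1} = (x_i − d_i)/7. The first 5 digits are (1, 0, 0, 1, 5).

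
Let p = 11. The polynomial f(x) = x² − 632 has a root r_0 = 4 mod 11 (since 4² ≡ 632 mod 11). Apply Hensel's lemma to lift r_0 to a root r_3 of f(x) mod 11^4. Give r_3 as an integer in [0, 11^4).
r_3 = 13149 (mod 14641)

Hensel's recurrence: r_{i+1} = r_i − f(r_i)·(f′(r_i))^{-1} mod 11^{i+2}, with f′(x) = 2x. Iterate:
  r_0 = 4 (mod 11)
  r_1 = 81 (mod 121)
  r_2 = 1170 (mod 1331)
  r_3 = 13149 (mod 14641)
Final: r_3 = 13149, and one checks f(r_3) ≡ 0 mod 11^4.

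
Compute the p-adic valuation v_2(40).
v_2(40) = 3

v_2(n) is the largest exponent k such that 2^k divides n. Factor out: 40 = 2^3 · 5. (Sign doesn't affect v_p.) So v_2(40) = 3.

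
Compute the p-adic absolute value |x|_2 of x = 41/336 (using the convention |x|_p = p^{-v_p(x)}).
|41/336|_2 = 16

Step 1 — compute v_2(x) by factoring powers of 2 out of the numerator and denominator: v_2(41/336) = -4. Step 2 — apply |x|_p = p^{-v_p(x)} = 2^{4} = 16.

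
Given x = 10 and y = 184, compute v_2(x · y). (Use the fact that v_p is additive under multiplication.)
v_2(1840) = 4

v_p(x) = 1 (factor: 10 = 2^1 · 5); v_p(y) = 3 (factor: 184 = 2^3 · 23). Additivity: v_p(xy) = v_p(x) + v_p(y) = 1 + 3 = 4. (Direct check: xy = 1840 = 2^4 · (115).)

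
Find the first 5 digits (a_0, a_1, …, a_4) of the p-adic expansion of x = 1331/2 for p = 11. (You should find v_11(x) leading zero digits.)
(a_0, …, a_4) = (0, 0, 0, 6, 5)

v_11(1331/2) = 3, so a_0 = ... = a_2 = 0. Factor out: x = 11^3 · u with u = 1/2 a unit in ℤ_11. Expand u iteratively via a_{v+i} = u_i mod 11, u_{i+1} = (u_i − a_{v+i})/11:
  u_0 = 1/2;  a_3 = 6;  u_1 = (u_0 − 6)/11 = -1/2
  u_1 = -1/2;  a_4 = 5;  u_2 = (u_1 − 5)/11 = -1/2
Digits: (0, 0, 0, 6, 5).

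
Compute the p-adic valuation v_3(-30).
v_3(-30) = 1

v_3(n) is the largest exponent k such that 3^k divides n. Factor out: -30 = -3^1 · 10. (Sign doesn't affect v_p.) So v_3(-30) = 1.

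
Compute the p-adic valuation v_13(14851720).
v_13(14851720) = 5

v_13(n) is the largest exponent k such that 13^k divides n. Factor out: 14851720 = 13^5 · 40. (Sign doesn't affect v_p.) So v_13(14851720) = 5.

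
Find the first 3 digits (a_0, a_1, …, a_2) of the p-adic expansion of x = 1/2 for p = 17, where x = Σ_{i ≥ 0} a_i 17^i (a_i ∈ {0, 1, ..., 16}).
(a_0, …, a_2) = (9, 8, 8)

v_17(1/2) = 0 (numerator and denominator both coprime to 17), so x ∈ ℤ_17^×. Compute digits iteratively via a_i = x_i mod 17, x_{i+1} = (x_i − a_i)/17, with x_0 = x:
  x_0 = 1/2;  a_0 = 9;  x_1 = (x_0 − 9)/17 = -1/2
  x_1 = -1/2;  a_1 = 8;  x_2 = (x_1 − 8)/17 = -1/2
  x_2 = -1/2;  a_2 = 8;  x_3 = (x_2 − 8)/17 = -1/2
Digits: (9, 8, 8).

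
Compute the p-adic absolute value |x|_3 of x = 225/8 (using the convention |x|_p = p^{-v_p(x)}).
|225/8|_3 = 1/9

Step 1 — compute v_3(x) by factoring powers of 3 out of the numerator and denominator: v_3(225/8) = 2. Step 2 — apply |x|_p = p^{-v_p(x)} = 3^{-2} = 1/9.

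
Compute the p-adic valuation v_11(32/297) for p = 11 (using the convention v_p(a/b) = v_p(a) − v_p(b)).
v_11(32/297) = -1

Factor powers of 11 from the numerator and denominator of the reduced fraction: 32 = 11^0 · 32 and 297 = 11^1 · 27. Apply v_p(a/b) = v_p(a) − v_p(b): v_11(32/297) = 0 − 1 = -1.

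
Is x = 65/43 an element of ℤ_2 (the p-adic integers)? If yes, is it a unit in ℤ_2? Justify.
x ∈ ℤ_2^× (unit); v_2(x) = 0

ℤ_2 = {x ∈ ℚ_2 : v_2(x) ≥ 0} and ℤ_2^× = {x ∈ ℤ_2 : v_2(x) = 0}. Here v_2(65/43) = v_2(num) − v_2(den) = 0; compare against these criteria.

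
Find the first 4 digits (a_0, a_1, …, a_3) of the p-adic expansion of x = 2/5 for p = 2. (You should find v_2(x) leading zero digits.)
(a_0, …, a_3) = (0, 1, 0, 1)

v_2(2/5) = 1, so a_0 = ... = a_0 = 0. Factor out: x = 2^1 · u with u = 1/5 a unit in ℤ_2. Expand u iteratively via a_{v+i} = u_i mod 2, u_{i+1} = (u_i − a_{v+i})/2:
  u_0 = 1/5;  a_1 = 1;  u_1 = (u_0 − 1)/2 = -2/5
  u_1 = -2/5;  a_2 = 0;  u_2 = (u_1 − 0)/2 = -1/5
  u_2 = -1/5;  a_3 = 1;  u_3 = (u_2 − 1)/2 = -3/5
Digits: (0, 1, 0, 1).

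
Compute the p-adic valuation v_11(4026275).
v_11(4026275) = 5

v_11(n) is the largest exponent k such that 11^k divides n. Factor out: 4026275 = 11^5 · 25. (Sign doesn't affect v_p.) So v_11(4026275) = 5.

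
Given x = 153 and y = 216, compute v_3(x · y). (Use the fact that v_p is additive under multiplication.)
v_3(33048) = 5

v_p(x) = 2 (factor: 153 = 3^2 · 17); v_p(y) = 3 (factor: 216 = 3^3 · 8). Additivity: v_p(xy) = v_p(x) + v_p(y) = 2 + 3 = 5. (Direct check: xy = 33048 = 3^5 · (136).)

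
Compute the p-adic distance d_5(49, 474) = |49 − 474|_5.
d_5(49, 474) = 1/25

Step 1 — x − y = 49 − 474 = -425. Step 2 — v_5(-425) = 2 (factor: -425 = −(5^2 · 17); the sign does not affect v_p). Step 3 — |x − y|_5 = 5^{-2} = 1/25.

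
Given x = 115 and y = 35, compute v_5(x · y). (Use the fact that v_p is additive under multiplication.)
v_5(4025) = 2

v_p(x) = 1 (factor: 115 = 5^1 · 23); v_p(y) = 1 (factor: 35 = 5^1 · 7). Additivity: v_p(xy) = v_p(x) + v_p(y) = 1 + 1 = 2. (Direct check: xy = 4025 = 5^2 · (161).)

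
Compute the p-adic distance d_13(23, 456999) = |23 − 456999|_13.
d_13(23, 456999) = 1/28561

Step 1 — x − y = 23 − 456999 = -456976. Step 2 — v_13(-456976) = 4 (factor: -456976 = −(13^4 · 16); the sign does not affect v_p). Step 3 — |x − y|_13 = 13^{-4} = 1/28561.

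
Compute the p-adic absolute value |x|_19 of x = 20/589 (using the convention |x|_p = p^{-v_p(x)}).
|20/589|_19 = 19

Step 1 — compute v_19(x) by factoring powers of 19 out of the numerator and denominator: v_19(20/589) = -1. Step 2 — apply |x|_p = p^{-v_p(x)} = 19^{1} = 19.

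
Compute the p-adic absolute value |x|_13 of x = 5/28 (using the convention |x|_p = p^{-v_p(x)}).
|5/28|_13 = 1

Step 1 — compute v_13(x) by factoring powers of 13 out of the numerator and denominator: v_13(5/28) = 0. Step 2 — apply |x|_p = p^{-v_p(x)} = 13^{0} = 1.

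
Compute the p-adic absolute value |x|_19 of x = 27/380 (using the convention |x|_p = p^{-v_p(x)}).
|27/380|_19 = 19

Step 1 — compute v_19(x) by factoring powers of 19 out of the numerator and denominator: v_19(27/380) = -1. Step 2 — apply |x|_p = p^{-v_p(x)} = 19^{1} = 19.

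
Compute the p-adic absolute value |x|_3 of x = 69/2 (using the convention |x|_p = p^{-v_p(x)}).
|69/2|_3 = 1/3

Step 1 — compute v_3(x) by factoring powers of 3 out of the numerator and denominator: v_3(69/2) = 1. Step 2 — apply |x|_p = p^{-v_p(x)} = 3^{-1} = 1/3.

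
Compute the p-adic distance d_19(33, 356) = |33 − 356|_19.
d_19(33, 356) = 1/19

Step 1 — x − y = 33 − 356 = -323. Step 2 — v_19(-323) = 1 (factor: -323 = −(19^1 · 17); the sign does not affect v_p). Step 3 — |x − y|_19 = 19^{-1} = 1/19.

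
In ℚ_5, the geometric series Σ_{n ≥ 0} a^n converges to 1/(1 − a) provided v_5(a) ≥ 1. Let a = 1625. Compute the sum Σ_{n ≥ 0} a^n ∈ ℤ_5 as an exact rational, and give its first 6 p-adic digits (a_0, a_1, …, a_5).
Σ a^n = 1/(1 − a) = -1/1624;  first 6 digits = (1, 0, 0, 3, 2, 0)

v_5(a) = 3 ≥ 1, so the series converges in ℤ_5 to 1/(1 − a) = 1/(1 − 1625) = -1/1624. Expand this rational in ℤ_5: compute digits iteratively via d_i = x_i mod 5, x_{i+1} = (x_i − d_i)/5. The first 6 digits are (1, 0, 0, 3, 2, 0).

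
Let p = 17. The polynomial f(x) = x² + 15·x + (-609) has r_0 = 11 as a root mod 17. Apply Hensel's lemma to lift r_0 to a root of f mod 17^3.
r_2 = 1949 (mod 4913)

Hensel: r_{i+1} = r_i − f(r_i)·(f′(r_i))^{-1} mod 17^{i+2}, f′(x) = 2x + 15. Iterate:
  r_0 = 11 (mod 17)
  r_1 = 215 (mod 289)
  r_2 = 1949 (mod 4913)
Final: r = 1949 satisfies f(r) ≡ 0 mod 17^3.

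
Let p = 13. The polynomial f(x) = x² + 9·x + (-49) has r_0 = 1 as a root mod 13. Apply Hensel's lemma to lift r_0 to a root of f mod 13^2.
r_1 = 66 (mod 169)

Hensel: r_{i+1} = r_i − f(r_i)·(f′(r_i))^{-1} mod 13^{i+2}, f′(x) = 2x + 9. Iterate:
  r_0 = 1 (mod 13)
  r_1 = 66 (mod 169)
Final: r = 66 satisfies f(r) ≡ 0 mod 13^2.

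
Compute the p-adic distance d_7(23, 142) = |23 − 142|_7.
d_7(23, 142) = 1/7

Step 1 — x − y = 23 − 142 = -119. Step 2 — v_7(-119) = 1 (factor: -119 = −(7^1 · 17); the sign does not affect v_p). Step 3 — |x − y|_7 = 7^{-1} = 1/7.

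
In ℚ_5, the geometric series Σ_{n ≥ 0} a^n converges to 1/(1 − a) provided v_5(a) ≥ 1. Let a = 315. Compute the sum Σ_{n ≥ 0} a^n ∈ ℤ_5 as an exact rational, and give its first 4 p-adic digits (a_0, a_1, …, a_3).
Σ a^n = 1/(1 − a) = -1/314;  first 4 digits = (1, 3, 1, 3)

v_5(a) = 1 ≥ 1, so the series converges in ℤ_5 to 1/(1 − a) = 1/(1 − 315) = -1/314. Expand this rational in ℤ_5: compute digits iteratively via d_i = x_i mod 5, x_{i+1} = (x_i − d_i)/5. The first 4 digits are (1, 3, 1, 3).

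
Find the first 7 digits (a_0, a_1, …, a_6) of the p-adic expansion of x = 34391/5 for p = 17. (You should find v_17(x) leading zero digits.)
(a_0, …, a_6) = (0, 0, 0, 15, 6, 3, 10)

v_17(34391/5) = 3, so a_0 = ... = a_2 = 0. Factor out: x = 17^3 · u with u = 7/5 a unit in ℤ_17. Expand u iteratively via a_{v+i} = u_i mod 17, u_{i+1} = (u_i − a_{v+i})/17:
  u_0 = 7/5;  a_3 = 15;  u_1 = (u_0 − 15)/17 = -4/5
  u_1 = -4/5;  a_4 = 6;  u_2 = (u_1 − 6)/17 = -2/5
  u_2 = -2/5;  a_5 = 3;  u_3 = (u_2 − 3)/17 = -1/5
  u_3 = -1/5;  a_6 = 10;  u_4 = (u_3 − 10)/17 = -3/5
Digits: (0, 0, 0, 15, 6, 3, 10).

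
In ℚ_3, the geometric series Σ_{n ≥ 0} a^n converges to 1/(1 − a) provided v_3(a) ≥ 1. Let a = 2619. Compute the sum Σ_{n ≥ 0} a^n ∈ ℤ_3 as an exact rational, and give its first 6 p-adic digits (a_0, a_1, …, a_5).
Σ a^n = 1/(1 − a) = -1/2618;  first 6 digits = (1, 0, 0, 1, 2, 1)

v_3(a) = 3 ≥ 1, so the series converges in ℤ_3 to 1/(1 − a) = 1/(1 − 2619) = -1/2618. Expand this rational in ℤ_3: compute digits iteratively via d_i = x_i mod 3, x_{i+1} = (x_i − d_i)/3. The first 6 digits are (1, 0, 0, 1, 2, 1).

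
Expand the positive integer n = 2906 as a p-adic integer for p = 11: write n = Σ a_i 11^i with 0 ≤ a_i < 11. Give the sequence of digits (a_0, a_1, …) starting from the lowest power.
(a_0, a_1, …) = (2, 0, 2, 2)

Repeated division by 11 gives the digits low-to-high: 2906 = 2 + 2·11^2 + 2·11^3. Digit sequence: (2, 0, 2, 2).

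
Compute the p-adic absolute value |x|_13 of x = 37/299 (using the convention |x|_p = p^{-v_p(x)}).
|37/299|_13 = 13

Step 1 — compute v_13(x) by factoring powers of 13 out of the numerator and denominator: v_13(37/299) = -1. Step 2 — apply |x|_p = p^{-v_p(x)} = 13^{1} = 13.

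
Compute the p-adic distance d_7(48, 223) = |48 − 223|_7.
d_7(48, 223) = 1/7

Step 1 — x − y = 48 − 223 = -175. Step 2 — v_7(-175) = 1 (factor: -175 = −(7^1 · 25); the sign does not affect v_p). Step 3 — |x − y|_7 = 7^{-1} = 1/7.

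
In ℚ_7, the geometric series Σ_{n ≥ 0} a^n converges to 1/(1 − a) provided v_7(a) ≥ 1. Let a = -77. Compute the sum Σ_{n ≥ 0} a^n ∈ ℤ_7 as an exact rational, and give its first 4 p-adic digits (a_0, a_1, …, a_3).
Σ a^n = 1/(1 − a) = 1/78;  first 4 digits = (1, 3, 0, 2)

v_7(a) = 1 ≥ 1, so the series converges in ℤ_7 to 1/(1 − a) = 1/(1 − (-77)) = 1/78. Expand this rational in ℤ_7: compute digits iteratively via d_i = x_i mod 7, x_{i+1} = (x_i − d_i)/7. The first 4 digits are (1, 3, 0, 2).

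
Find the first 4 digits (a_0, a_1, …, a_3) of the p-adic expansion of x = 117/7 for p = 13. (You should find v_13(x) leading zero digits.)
(a_0, …, a_3) = (0, 5, 9, 3)

v_13(117/7) = 1, so a_0 = ... = a_0 = 0. Factor out: x = 13^1 · u with u = 9/7 a unit in ℤ_13. Expand u iteratively via a_{v+i} = u_i mod 13, u_{i+1} = (u_i − a_{v+i})/13:
  u_0 = 9/7;  a_1 = 5;  u_1 = (u_0 − 5)/13 = -2/7
  u_1 = -2/7;  a_2 = 9;  u_2 = (u_1 − 9)/13 = -5/7
  u_2 = -5/7;  a_3 = 3;  u_3 = (u_2 − 3)/13 = -2/7
Digits: (0, 5, 9, 3).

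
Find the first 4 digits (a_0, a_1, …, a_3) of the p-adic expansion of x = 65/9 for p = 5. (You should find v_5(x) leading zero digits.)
(a_0, …, a_3) = (0, 2, 1, 2)

v_5(65/9) = 1, so a_0 = ... = a_0 = 0. Factor out: x = 5^1 · u with u = 13/9 a unit in ℤ_5. Expand u iteratively via a_{v+i} = u_i mod 5, u_{i+1} = (u_i − a_{v+i})/5:
  u_0 = 13/9;  a_1 = 2;  u_1 = (u_0 − 2)/5 = -1/9
  u_1 = -1/9;  a_2 = 1;  u_2 = (u_1 − 1)/5 = -2/9
  u_2 = -2/9;  a_3 = 2;  u_3 = (u_2 − 2)/5 = -4/9
Digits: (0, 2, 1, 2).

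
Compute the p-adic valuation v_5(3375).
v_5(3375) = 3

v_5(n) is the largest exponent k such that 5^k divides n. Factor out: 3375 = 5^3 · 27. (Sign doesn't affect v_p.) So v_5(3375) = 3.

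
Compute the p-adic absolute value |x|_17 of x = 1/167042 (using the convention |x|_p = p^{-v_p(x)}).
|1/167042|_17 = 83521

Step 1 — compute v_17(x) by factoring powers of 17 out of the numerator and denominator: v_17(1/167042) = -4. Step 2 — apply |x|_p = p^{-v_p(x)} = 17^{4} = 83521.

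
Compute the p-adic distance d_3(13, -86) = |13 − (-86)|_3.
d_3(13, -86) = 1/9

Step 1 — x − y = 13 − (-86) = 99. Step 2 — v_3(99) = 2 (factor: 99 = (3^2 · 11); the sign does not affect v_p). Step 3 — |x − y|_3 = 3^{-2} = 1/9.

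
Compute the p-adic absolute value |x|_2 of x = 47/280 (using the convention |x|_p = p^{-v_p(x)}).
|47/280|_2 = 8

Step 1 — compute v_2(x) by factoring powers of 2 out of the numerator and denominator: v_2(47/280) = -3. Step 2 — apply |x|_p = p^{-v_p(x)} = 2^{3} = 8.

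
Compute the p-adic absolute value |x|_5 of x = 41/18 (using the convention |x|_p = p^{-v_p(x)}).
|41/18|_5 = 1

Step 1 — compute v_5(x) by factoring powers of 5 out of the numerator and denominator: v_5(41/18) = 0. Step 2 — apply |x|_p = p^{-v_p(x)} = 5^{0} = 1.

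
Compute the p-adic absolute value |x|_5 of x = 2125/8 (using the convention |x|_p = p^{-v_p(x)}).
|2125/8|_5 = 1/125

Step 1 — compute v_5(x) by factoring powers of 5 out of the numerator and denominator: v_5(2125/8) = 3. Step 2 — apply |x|_p = p^{-v_p(x)} = 5^{-3} = 1/125.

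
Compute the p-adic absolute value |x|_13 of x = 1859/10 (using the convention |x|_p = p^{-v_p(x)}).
|1859/10|_13 = 1/169

Step 1 — compute v_13(x) by factoring powers of 13 out of the numerator and denominator: v_13(1859/10) = 2. Step 2 — apply |x|_p = p^{-v_p(x)} = 13^{-2} = 1/169.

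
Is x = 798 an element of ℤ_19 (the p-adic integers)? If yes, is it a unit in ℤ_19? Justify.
x ∈ ℤ_19 but not a unit; v_19(x) = 1 > 0

ℤ_19 = {x ∈ ℚ_19 : v_19(x) ≥ 0} and ℤ_19^× = {x ∈ ℤ_19 : v_19(x) = 0}. Here v_19(798) = v_19(num) − v_19(den) = 1; compare against these criteria.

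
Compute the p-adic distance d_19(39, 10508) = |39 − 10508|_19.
d_19(39, 10508) = 1/361

Step 1 — x − y = 39 − 10508 = -10469. Step 2 — v_19(-10469) = 2 (factor: -10469 = −(19^2 · 29); the sign does not affect v_p). Step 3 — |x − y|_19 = 19^{-2} = 1/361.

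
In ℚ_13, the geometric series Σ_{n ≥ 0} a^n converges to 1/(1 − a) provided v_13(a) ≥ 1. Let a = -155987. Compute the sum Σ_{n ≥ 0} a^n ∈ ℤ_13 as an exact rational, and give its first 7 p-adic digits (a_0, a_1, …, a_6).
Σ a^n = 1/(1 − a) = 1/155988;  first 7 digits = (1, 0, 0, 7, 7, 12, 9)

v_13(a) = 3 ≥ 1, so the series converges in ℤ_13 to 1/(1 − a) = 1/(1 − (-155987)) = 1/155988. Expand this rational in ℤ_13: compute digits iteratively via d_i = x_i mod 13, x_{i+1} = (x_i − d_i)/13. The first 7 digits are (1, 0, 0, 7, 7, 12, 9).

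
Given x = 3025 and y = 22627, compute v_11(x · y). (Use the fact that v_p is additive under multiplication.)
v_11(68446675) = 5

v_p(x) = 2 (factor: 3025 = 11^2 · 25); v_p(y) = 3 (factor: 22627 = 11^3 · 17). Additivity: v_p(xy) = v_p(x) + v_p(y) = 2 + 3 = 5. (Direct check: xy = 68446675 = 11^5 · (425).)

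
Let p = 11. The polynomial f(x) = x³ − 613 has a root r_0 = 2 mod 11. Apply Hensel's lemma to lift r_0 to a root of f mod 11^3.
r_2 = 607 (mod 1331)

Hensel: r_{i+1} = r_i − f(r_i)/f′(r_i) mod 11^{i+2}, where f′(x) = 3x². Iterate:
  r_0 = 2 (mod 11)
  r_1 = 2 (mod 121)
  r_2 = 607 (mod 1331)
Final: r = 607 with f(r) ≡ 0 mod 11^3.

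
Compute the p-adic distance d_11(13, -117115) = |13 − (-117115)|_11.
d_11(13, -117115) = 1/14641

Step 1 — x − y = 13 − (-117115) = 117128. Step 2 — v_11(117128) = 4 (factor: 117128 = (11^4 · 8); the sign does not affect v_p). Step 3 — |x − y|_11 = 11^{-4} = 1/14641.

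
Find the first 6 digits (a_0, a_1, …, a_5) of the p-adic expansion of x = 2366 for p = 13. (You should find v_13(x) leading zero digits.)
(a_0, …, a_5) = (0, 0, 1, 1, 0, 0)

v_13(2366) = 2, so a_0 = ... = a_1 = 0. Factor out: x = 13^2 · u with u = 14 a unit in ℤ_13. Expand u iteratively via a_{v+i} = u_i mod 13, u_{i+1} = (u_i − a_{v+i})/13:
  u_0 = 14;  a_2 = 1;  u_1 = (u_0 − 1)/13 = 1
  u_1 = 1;  a_3 = 1;  u_2 = (u_1 − 1)/13 = 0
  u_2 = 0;  a_4 = 0;  u_3 = (u_2 − 0)/13 = 0
  u_3 = 0;  a_5 = 0;  u_4 = (u_3 − 0)/13 = 0
Digits: (0, 0, 1, 1, 0, 0).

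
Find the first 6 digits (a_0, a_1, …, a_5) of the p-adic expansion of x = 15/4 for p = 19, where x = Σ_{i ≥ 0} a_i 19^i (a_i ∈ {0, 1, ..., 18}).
(a_0, …, a_5) = (18, 4, 14, 4, 14, 4)

v_19(15/4) = 0 (numerator and denominator both coprime to 19), so x ∈ ℤ_19^×. Compute digits iteratively via a_i = x_i mod 19, x_{i+1} = (x_i − a_i)/19, with x_0 = x:
  x_0 = 15/4;  a_0 = 18;  x_1 = (x_0 − 18)/19 = -3/4
  x_1 = -3/4;  a_1 = 4;  x_2 = (x_1 − 4)/19 = -1/4
  x_2 = -1/4;  a_2 = 14;  x_3 = (x_2 − 14)/19 = -3/4
  x_3 = -3/4;  a_3 = 4;  x_4 = (x_3 − 4)/19 = -1/4
  x_4 = -1/4;  a_4 = 14;  x_5 = (x_4 − 14)/19 = -3/4
  x_5 = -3/4;  a_5 = 4;  x_6 = (x_5 − 4)/19 = -1/4
Digits: (18, 4, 14, 4, 14, 4).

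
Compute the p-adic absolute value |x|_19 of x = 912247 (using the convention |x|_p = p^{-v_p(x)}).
|912247|_19 = 1/130321

Step 1 — compute v_19(x) by factoring powers of 19 out of the numerator and denominator: v_19(912247) = 4. Step 2 — apply |x|_p = p^{-v_p(x)} = 19^{-4} = 1/130321.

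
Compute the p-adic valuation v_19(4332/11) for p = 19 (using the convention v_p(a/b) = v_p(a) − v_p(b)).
v_19(4332/11) = 2

Factor powers of 19 from the numerator and denominator of the reduced fraction: 4332 = 19^2 · 12 and 11 = 19^0 · 11. Apply v_p(a/b) = v_p(a) − v_p(b): v_19(4332/11) = 2 − 0 = 2.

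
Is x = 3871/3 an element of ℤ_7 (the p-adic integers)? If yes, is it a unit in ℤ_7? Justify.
x ∈ ℤ_7 but not a unit; v_7(x) = 2 > 0

ℤ_7 = {x ∈ ℚ_7 : v_7(x) ≥ 0} and ℤ_7^× = {x ∈ ℤ_7 : v_7(x) = 0}. Here v_7(3871/3) = v_7(num) − v_7(den) = 2; compare against these criteria.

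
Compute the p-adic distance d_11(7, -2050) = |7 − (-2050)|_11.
d_11(7, -2050) = 1/121

Step 1 — x − y = 7 − (-2050) = 2057. Step 2 — v_11(2057) = 2 (factor: 2057 = (11^2 · 17); the sign does not affect v_p). Step 3 — |x − y|_11 = 11^{-2} = 1/121.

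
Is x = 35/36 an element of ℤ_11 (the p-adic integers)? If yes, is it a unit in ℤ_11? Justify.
x ∈ ℤ_11^× (unit); v_11(x) = 0

ℤ_11 = {x ∈ ℚ_11 : v_11(x) ≥ 0} and ℤ_11^× = {x ∈ ℤ_11 : v_11(x) = 0}. Here v_11(35/36) = v_11(num) − v_11(den) = 0; compare against these criteria.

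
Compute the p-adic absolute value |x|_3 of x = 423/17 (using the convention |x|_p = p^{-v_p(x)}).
|423/17|_3 = 1/9

Step 1 — compute v_3(x) by factoring powers of 3 out of the numerator and denominator: v_3(423/17) = 2. Step 2 — apply |x|_p = p^{-v_p(x)} = 3^{-2} = 1/9.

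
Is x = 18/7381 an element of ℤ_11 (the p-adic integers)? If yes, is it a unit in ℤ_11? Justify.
x ∉ ℤ_11 (v_11(x) = -2 < 0)

ℤ_11 = {x ∈ ℚ_11 : v_11(x) ≥ 0} and ℤ_11^× = {x ∈ ℤ_11 : v_11(x) = 0}. Here v_11(18/7381) = v_11(num) − v_11(den) = -2; compare against these criteria.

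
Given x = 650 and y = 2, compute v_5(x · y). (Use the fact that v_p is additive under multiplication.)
v_5(1300) = 2

v_p(x) = 2 (factor: 650 = 5^2 · 26); v_p(y) = 0 (factor: 2 = 5^0 · 2). Additivity: v_p(xy) = v_p(x) + v_p(y) = 2 + 0 = 2. (Direct check: xy = 1300 = 5^2 · (52).)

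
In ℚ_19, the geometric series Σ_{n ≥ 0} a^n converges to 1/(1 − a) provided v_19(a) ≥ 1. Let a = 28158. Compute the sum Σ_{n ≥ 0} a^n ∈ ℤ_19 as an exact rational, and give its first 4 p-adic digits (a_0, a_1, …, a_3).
Σ a^n = 1/(1 − a) = -1/28157;  first 4 digits = (1, 0, 2, 4)

v_19(a) = 2 ≥ 1, so the series converges in ℤ_19 to 1/(1 − a) = 1/(1 − 28158) = -1/28157. Expand this rational in ℤ_19: compute digits iteratively via d_i = x_i mod 19, x_{i+1} = (x_i − d_i)/19. The first 4 digits are (1, 0, 2, 4).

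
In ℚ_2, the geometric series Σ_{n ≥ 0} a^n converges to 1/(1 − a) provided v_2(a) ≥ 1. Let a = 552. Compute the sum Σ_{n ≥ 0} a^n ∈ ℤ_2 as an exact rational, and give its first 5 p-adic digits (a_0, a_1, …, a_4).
Σ a^n = 1/(1 − a) = -1/551;  first 5 digits = (1, 0, 0, 1, 0)

v_2(a) = 3 ≥ 1, so the series converges in ℤ_2 to 1/(1 − a) = 1/(1 − 552) = -1/551. Expand this rational in ℤ_2: compute digits iteratively via d_i = x_i mod 2, x_{i+1} = (x_i − d_i)/2. The first 5 digits are (1, 0, 0, 1, 0).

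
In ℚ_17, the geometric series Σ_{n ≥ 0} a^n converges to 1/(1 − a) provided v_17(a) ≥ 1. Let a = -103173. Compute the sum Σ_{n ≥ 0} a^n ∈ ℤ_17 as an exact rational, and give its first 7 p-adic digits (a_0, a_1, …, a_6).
Σ a^n = 1/(1 − a) = 1/103174;  first 7 digits = (1, 0, 0, 13, 15, 16, 15)

v_17(a) = 3 ≥ 1, so the series converges in ℤ_17 to 1/(1 − a) = 1/(1 − (-103173)) = 1/103174. Expand this rational in ℤ_17: compute digits iteratively via d_i = x_i mod 17, x_{i+1} = (x_i − d_i)/17. The first 7 digits are (1, 0, 0, 13, 15, 16, 15).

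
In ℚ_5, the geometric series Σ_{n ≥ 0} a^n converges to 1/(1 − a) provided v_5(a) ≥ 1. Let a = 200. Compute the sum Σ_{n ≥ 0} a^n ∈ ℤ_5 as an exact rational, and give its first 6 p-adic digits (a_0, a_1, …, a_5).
Σ a^n = 1/(1 − a) = -1/199;  first 6 digits = (1, 0, 3, 1, 4, 2)

v_5(a) = 2 ≥ 1, so the series converges in ℤ_5 to 1/(1 − a) = 1/(1 − 200) = -1/199. Expand this rational in ℤ_5: compute digits iteratively via d_i = x_i mod 5, x_{i+1} = (x_i − d_i)/5. The first 6 digits are (1, 0, 3, 1, 4, 2).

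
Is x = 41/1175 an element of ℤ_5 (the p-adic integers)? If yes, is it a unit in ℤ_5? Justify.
x ∉ ℤ_5 (v_5(x) = -2 < 0)

ℤ_5 = {x ∈ ℚ_5 : v_5(x) ≥ 0} and ℤ_5^× = {x ∈ ℤ_5 : v_5(x) = 0}. Here v_5(41/1175) = v_5(num) − v_5(den) = -2; compare against these criteria.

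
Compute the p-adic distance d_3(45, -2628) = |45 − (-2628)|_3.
d_3(45, -2628) = 1/243

Step 1 — x − y = 45 − (-2628) = 2673. Step 2 — v_3(2673) = 5 (factor: 2673 = (3^5 · 11); the sign does not affect v_p). Step 3 — |x − y|_3 = 3^{-5} = 1/243.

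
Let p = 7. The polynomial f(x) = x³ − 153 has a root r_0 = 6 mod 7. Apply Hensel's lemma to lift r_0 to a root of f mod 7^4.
r_3 = 1847 (mod 2401)

Hensel: r_{i+1} = r_i − f(r_i)/f′(r_i) mod 7^{i+2}, where f′(x) = 3x². Iterate:
  r_0 = 6 (mod 7)
  r_1 = 34 (mod 49)
  r_2 = 132 (mod 343)
  r_3 = 1847 (mod 2401)
Final: r = 1847 with f(r) ≡ 0 mod 7^4.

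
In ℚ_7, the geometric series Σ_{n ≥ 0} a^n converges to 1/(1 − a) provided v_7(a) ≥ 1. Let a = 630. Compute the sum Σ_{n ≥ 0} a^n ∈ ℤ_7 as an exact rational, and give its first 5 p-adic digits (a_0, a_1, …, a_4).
Σ a^n = 1/(1 − a) = -1/629;  first 5 digits = (1, 6, 6, 2, 2)

v_7(a) = 1 ≥ 1, so the series converges in ℤ_7 to 1/(1 − a) = 1/(1 − 630) = -1/629. Expand this rational in ℤ_7: compute digits iteratively via d_i = x_i mod 7, x_{i+1} = (x_i − d_i)/7. The first 5 digits are (1, 6, 6, 2, 2).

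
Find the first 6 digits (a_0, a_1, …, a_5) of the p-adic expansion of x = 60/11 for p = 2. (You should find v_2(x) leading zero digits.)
(a_0, …, a_5) = (0, 0, 1, 0, 1, 1)

v_2(60/11) = 2, so a_0 = ... = a_1 = 0. Factor out: x = 2^2 · u with u = 15/11 a unit in ℤ_2. Expand u iteratively via a_{v+i} = u_i mod 2, u_{i+1} = (u_i − a_{v+i})/2:
  u_0 = 15/11;  a_2 = 1;  u_1 = (u_0 − 1)/2 = 2/11
  u_1 = 2/11;  a_3 = 0;  u_2 = (u_1 − 0)/2 = 1/11
  u_2 = 1/11;  a_4 = 1;  u_3 = (u_2 − 1)/2 = -5/11
  u_3 = -5/11;  a_5 = 1;  u_4 = (u_3 − 1)/2 = -8/11
Digits: (0, 0, 1, 0, 1, 1).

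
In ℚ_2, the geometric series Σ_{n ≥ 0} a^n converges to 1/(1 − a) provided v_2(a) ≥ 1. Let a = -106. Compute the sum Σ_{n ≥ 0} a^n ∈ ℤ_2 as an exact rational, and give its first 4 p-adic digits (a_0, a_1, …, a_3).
Σ a^n = 1/(1 − a) = 1/107;  first 4 digits = (1, 1, 0, 0)

v_2(a) = 1 ≥ 1, so the series converges in ℤ_2 to 1/(1 − a) = 1/(1 − (-106)) = 1/107. Expand this rational in ℤ_2: compute digits iteratively via d_i = x_i mod 2, x_{i+1} = (x_i − d_i)/2. The first 4 digits are (1, 1, 0, 0).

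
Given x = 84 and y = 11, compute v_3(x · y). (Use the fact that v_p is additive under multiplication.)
v_3(924) = 1

v_p(x) = 1 (factor: 84 = 3^1 · 28); v_p(y) = 0 (factor: 11 = 3^0 · 11). Additivity: v_p(xy) = v_p(x) + v_p(y) = 1 + 0 = 1. (Direct check: xy = 924 = 3^1 · (308).)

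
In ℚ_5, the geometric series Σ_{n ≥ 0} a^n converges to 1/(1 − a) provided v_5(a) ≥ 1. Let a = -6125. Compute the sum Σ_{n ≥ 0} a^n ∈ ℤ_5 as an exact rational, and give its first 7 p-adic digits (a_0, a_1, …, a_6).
Σ a^n = 1/(1 − a) = 1/6126;  first 7 digits = (1, 0, 0, 1, 0, 3, 0)

v_5(a) = 3 ≥ 1, so the series converges in ℤ_5 to 1/(1 − a) = 1/(1 − (-6125)) = 1/6126. Expand this rational in ℤ_5: compute digits iteratively via d_i = x_i mod 5, x_{i+1} = (x_i − d_i)/5. The first 7 digits are (1, 0, 0, 1, 0, 3, 0).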